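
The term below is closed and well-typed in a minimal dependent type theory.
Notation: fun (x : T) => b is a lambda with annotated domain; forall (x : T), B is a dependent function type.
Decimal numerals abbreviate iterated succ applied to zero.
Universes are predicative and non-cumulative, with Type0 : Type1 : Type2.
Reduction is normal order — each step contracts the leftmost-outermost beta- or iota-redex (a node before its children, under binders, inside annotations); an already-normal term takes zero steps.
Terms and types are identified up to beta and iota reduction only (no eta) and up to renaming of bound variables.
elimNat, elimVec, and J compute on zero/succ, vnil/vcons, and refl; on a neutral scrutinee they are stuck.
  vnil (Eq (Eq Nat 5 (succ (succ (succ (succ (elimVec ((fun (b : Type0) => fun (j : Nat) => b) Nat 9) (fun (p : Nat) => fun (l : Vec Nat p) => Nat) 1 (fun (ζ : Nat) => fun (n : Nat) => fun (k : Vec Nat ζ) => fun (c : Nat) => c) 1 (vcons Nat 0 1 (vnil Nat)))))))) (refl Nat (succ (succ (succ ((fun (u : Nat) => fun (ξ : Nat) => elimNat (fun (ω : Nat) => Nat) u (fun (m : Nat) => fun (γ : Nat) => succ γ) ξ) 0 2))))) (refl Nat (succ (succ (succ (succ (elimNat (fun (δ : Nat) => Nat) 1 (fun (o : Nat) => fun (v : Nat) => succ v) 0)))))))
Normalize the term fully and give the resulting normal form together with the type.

normal form:
  vnil (Eq (Eq Nat 5 5) (refl Nat 5) (refl Nat 5))
inferred type:
  Vec (Eq (Eq Nat 5 5) (refl Nat 5) (refl Nat 5)) 0


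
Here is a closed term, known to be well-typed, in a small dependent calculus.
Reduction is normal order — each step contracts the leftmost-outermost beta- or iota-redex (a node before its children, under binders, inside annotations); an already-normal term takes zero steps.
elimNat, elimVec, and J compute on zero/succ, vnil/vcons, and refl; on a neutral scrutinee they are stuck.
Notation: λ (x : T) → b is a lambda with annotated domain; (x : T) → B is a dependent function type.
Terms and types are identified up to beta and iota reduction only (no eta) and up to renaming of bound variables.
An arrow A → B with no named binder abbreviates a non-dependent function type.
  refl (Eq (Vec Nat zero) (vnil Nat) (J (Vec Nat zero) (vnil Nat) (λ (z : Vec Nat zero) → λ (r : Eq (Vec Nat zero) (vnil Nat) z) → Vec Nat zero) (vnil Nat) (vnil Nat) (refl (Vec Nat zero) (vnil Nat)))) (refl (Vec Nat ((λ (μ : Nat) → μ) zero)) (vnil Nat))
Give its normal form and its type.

normal form:
  refl (Eq (Vec Nat zero) (vnil Nat) (vnil Nat)) (refl (Vec Nat zero) (vnil Nat))
type:
  Eq (Eq (Vec Nat zero) (vnil Nat) (vnil Nat)) (refl (Vec Nat zero) (vnil Nat)) (refl (Vec Nat zero) (vnil Nat))


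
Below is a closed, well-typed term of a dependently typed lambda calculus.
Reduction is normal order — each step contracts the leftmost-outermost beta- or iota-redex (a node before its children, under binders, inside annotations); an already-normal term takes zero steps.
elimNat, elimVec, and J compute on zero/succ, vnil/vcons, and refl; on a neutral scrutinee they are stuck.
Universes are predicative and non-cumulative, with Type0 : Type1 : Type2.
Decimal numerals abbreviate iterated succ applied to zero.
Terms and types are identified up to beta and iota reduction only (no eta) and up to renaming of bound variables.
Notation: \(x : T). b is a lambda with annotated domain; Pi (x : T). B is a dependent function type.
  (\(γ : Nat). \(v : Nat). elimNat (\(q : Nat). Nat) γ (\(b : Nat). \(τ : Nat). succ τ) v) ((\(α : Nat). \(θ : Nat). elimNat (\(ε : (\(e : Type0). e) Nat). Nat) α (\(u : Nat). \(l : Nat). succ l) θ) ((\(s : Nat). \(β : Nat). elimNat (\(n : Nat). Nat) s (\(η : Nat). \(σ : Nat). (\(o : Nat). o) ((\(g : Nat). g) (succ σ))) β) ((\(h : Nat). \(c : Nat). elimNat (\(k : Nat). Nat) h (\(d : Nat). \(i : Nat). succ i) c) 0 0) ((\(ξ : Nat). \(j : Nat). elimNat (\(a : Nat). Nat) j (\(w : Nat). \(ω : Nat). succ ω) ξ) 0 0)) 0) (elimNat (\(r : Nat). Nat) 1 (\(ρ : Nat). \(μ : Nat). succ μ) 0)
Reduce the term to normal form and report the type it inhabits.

normal form:
  1
inferred type:
  Nat


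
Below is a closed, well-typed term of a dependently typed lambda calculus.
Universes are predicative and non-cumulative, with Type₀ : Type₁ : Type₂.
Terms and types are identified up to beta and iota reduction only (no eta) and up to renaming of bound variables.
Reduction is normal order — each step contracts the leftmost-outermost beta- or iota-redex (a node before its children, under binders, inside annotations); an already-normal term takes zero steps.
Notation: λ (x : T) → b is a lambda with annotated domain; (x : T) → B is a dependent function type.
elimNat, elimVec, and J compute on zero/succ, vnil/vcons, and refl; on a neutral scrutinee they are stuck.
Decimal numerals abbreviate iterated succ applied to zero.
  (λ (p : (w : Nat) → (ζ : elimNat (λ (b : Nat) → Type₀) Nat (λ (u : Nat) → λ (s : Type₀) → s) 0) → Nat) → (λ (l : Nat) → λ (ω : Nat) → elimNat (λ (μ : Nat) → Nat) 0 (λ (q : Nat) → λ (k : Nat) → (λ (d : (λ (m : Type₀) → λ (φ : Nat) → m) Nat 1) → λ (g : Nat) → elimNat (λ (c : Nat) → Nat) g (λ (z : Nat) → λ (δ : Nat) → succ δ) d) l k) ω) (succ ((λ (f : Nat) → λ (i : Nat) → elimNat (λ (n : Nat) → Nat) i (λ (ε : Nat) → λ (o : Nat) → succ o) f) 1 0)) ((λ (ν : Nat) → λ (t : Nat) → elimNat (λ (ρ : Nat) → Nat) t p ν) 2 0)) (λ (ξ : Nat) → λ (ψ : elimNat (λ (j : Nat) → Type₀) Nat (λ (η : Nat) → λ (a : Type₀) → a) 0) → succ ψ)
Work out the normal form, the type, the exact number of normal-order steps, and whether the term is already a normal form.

normal form:
  4
inferred type:
  Nat
normal-order step count: 34
started in normal form: no
first redex: a beta-redex


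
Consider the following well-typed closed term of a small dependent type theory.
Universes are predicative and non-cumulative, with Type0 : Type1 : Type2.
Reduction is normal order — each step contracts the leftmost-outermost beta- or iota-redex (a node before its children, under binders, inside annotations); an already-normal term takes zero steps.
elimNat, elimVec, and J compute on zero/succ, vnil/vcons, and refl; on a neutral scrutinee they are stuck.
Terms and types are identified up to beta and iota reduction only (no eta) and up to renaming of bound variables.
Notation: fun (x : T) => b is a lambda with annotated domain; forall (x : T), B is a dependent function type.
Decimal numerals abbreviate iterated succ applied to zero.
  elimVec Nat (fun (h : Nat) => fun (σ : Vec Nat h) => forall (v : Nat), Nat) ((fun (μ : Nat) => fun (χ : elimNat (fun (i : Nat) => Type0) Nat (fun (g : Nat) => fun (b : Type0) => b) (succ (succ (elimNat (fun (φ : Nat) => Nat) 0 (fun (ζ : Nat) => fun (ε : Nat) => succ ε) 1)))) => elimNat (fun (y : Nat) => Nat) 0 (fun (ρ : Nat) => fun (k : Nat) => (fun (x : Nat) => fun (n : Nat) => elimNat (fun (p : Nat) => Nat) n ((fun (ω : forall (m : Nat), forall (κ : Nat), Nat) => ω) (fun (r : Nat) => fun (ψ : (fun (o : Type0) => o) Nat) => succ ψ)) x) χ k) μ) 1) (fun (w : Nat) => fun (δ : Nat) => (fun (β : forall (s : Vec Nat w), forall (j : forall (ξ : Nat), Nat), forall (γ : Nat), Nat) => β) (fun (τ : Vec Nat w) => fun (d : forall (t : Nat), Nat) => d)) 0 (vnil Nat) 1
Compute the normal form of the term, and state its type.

resulting normal form:
  1
inferred type:
  Nat
observation: 14 normal-order steps separate the term from its normal form.


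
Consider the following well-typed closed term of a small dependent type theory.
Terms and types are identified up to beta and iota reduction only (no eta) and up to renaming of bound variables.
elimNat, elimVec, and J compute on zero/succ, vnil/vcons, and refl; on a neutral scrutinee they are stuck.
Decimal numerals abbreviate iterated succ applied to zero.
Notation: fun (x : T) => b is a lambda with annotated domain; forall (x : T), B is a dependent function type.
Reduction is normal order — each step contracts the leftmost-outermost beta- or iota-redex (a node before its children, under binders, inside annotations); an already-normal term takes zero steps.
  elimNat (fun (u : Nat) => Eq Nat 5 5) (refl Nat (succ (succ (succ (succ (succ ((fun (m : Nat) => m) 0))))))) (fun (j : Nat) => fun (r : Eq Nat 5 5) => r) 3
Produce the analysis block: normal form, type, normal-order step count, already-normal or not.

resulting normal form:
  refl Nat 5
type:
  Eq Nat 5 5
reduction steps (normal order): 11
term was already normal: no
first redex: an elimNat iota-redex


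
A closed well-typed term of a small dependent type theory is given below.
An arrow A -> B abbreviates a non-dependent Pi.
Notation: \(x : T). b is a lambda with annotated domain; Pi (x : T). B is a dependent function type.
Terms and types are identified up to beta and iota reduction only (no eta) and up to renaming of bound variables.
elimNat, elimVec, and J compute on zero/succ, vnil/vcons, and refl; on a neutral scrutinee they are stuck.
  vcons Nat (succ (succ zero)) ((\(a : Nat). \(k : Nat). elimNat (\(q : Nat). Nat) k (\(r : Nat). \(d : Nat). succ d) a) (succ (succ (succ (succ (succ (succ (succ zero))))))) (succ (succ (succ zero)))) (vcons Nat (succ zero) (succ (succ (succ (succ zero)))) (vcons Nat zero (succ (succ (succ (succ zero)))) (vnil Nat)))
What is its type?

type:
  Vec Nat (succ (succ (succ zero)))


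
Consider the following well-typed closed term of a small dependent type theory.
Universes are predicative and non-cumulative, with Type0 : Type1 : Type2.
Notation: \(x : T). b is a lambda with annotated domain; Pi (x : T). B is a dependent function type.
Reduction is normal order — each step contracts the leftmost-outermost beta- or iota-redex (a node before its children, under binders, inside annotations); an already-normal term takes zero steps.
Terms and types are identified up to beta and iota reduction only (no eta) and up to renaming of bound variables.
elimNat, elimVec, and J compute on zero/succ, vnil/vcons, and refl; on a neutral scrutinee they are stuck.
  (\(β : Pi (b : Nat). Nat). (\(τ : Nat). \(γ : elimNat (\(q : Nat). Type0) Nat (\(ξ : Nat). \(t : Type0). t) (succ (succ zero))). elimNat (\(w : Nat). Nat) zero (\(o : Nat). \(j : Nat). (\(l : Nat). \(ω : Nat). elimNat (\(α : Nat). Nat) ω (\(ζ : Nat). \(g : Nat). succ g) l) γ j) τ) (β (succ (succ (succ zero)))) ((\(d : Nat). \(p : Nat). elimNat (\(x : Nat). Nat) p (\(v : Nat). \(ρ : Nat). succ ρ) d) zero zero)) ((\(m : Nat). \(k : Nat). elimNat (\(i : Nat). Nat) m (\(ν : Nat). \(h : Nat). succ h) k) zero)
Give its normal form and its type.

resulting normal form:
  zero
inferred type:
  Nat
observation: normalization takes exactly 31 steps under the normal-order strategy.


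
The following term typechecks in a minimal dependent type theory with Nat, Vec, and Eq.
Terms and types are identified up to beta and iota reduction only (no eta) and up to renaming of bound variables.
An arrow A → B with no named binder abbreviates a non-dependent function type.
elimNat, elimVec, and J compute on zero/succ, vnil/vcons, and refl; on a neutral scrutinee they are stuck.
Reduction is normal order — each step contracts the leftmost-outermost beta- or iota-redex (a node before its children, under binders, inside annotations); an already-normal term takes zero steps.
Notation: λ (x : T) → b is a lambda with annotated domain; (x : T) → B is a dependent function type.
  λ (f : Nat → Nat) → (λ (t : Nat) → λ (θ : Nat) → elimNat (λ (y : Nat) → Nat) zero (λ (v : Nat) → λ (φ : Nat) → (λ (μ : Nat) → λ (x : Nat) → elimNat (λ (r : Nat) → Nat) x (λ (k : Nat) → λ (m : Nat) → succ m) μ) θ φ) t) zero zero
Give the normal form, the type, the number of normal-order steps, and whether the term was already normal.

resulting normal form:
  λ (f : Nat → Nat) → zero
type:
  (Nat → Nat) → Nat
steps to reach normal form (normal order): 3
term was already normal: no
first contracted redex: a beta-redex


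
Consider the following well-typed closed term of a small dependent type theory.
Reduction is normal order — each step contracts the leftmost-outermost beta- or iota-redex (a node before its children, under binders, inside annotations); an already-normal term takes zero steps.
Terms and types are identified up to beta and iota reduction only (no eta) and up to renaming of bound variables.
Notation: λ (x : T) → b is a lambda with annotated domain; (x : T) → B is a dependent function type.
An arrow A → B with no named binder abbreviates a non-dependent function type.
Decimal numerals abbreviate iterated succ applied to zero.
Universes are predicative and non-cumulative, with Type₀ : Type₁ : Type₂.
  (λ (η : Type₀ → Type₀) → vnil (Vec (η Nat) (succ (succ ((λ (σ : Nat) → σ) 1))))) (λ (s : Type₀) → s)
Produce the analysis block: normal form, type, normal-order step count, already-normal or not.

normal form:
  vnil (Vec Nat 3)
inferred type:
  Vec (Vec Nat 3) 0
steps to reach normal form (normal order): 3
term was already normal: no
first redex: a beta-redex


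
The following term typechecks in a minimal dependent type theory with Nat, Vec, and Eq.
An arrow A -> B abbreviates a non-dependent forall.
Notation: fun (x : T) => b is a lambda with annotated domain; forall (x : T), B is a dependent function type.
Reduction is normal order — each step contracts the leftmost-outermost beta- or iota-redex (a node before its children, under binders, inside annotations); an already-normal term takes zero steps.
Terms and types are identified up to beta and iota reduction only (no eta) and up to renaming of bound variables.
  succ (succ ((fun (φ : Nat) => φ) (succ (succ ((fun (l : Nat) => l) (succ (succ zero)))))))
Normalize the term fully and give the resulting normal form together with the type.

reduced normal form:
  succ (succ (succ (succ (succ (succ zero)))))
type:
  Nat
observation: normalization takes exactly 2 steps under the normal-order strategy.


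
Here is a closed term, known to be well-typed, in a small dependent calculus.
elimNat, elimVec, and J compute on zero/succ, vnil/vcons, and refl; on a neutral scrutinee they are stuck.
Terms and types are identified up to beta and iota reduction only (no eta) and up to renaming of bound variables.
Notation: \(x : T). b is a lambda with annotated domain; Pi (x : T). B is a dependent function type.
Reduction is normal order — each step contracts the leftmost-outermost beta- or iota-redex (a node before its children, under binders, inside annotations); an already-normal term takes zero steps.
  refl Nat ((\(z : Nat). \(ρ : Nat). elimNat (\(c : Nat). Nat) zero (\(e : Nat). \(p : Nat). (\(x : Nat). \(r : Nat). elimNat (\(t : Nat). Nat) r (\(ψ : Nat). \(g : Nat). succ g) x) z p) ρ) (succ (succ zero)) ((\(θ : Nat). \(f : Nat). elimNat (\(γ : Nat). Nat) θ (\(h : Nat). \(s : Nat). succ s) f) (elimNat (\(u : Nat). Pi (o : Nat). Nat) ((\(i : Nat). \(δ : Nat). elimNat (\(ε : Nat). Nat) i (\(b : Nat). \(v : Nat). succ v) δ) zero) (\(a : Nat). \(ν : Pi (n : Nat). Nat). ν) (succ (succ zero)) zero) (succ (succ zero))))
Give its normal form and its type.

resulting normal form:
  refl Nat (succ (succ (succ (succ zero))))
type:
  Eq Nat (succ (succ (succ (succ zero)))) (succ (succ (succ (succ zero))))
observation: normalization takes exactly 37 steps under the normal-order strategy.


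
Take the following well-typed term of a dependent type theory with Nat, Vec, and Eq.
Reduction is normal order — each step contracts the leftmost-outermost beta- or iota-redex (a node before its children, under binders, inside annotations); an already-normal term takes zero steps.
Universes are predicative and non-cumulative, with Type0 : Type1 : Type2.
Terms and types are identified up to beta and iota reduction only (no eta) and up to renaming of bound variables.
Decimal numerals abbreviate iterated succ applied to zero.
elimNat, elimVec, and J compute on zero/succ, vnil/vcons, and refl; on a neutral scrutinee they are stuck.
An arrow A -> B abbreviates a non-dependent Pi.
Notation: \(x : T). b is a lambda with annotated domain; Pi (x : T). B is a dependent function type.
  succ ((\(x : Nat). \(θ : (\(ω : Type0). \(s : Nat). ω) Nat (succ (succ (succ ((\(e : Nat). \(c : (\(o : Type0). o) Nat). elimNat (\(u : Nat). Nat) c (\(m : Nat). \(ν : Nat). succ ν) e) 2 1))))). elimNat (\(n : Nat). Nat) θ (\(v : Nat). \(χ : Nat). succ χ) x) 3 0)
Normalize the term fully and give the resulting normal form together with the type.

reduced normal form:
  4
type:
  Nat
observation: the leftmost-outermost redex is a beta-redex, and normalization takes 12 steps.


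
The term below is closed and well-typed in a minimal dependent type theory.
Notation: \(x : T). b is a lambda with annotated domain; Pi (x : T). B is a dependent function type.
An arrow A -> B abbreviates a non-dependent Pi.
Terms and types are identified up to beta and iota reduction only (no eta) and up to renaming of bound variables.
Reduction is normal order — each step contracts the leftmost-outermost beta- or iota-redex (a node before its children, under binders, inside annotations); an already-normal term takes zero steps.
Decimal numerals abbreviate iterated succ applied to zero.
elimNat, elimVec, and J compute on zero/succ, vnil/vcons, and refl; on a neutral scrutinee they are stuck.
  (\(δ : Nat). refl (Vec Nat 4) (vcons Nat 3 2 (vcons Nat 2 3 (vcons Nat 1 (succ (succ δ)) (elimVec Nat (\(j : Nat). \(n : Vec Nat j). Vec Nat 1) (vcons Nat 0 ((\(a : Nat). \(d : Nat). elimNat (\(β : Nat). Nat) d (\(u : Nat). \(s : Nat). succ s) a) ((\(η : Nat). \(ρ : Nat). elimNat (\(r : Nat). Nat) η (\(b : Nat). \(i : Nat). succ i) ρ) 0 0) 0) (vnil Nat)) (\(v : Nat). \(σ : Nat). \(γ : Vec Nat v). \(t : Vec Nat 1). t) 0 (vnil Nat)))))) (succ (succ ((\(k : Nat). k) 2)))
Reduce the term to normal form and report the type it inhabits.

reduced normal form:
  refl (Vec Nat 4) (vcons Nat 3 2 (vcons Nat 2 3 (vcons Nat 1 6 (vcons Nat 0 0 (vnil Nat)))))
type:
  Eq (Vec Nat 4) (vcons Nat 3 2 (vcons Nat 2 3 (vcons Nat 1 6 (vcons Nat 0 0 (vnil Nat))))) (vcons Nat 3 2 (vcons Nat 2 3 (vcons Nat 1 6 (vcons Nat 0 0 (vnil Nat)))))
observation: contracting a beta-redex first, the term normalizes in 9 steps.


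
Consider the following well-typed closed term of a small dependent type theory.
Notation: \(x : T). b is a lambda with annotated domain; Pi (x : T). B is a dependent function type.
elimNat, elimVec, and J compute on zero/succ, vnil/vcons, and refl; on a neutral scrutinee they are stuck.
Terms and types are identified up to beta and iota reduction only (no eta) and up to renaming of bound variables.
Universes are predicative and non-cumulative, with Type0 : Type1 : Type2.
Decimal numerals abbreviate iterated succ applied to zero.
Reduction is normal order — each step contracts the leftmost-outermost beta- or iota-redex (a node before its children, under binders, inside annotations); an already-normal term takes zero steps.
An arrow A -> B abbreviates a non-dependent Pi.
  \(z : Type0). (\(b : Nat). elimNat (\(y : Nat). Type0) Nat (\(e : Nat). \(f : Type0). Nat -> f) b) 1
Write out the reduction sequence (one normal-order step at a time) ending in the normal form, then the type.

normal-order reduction sequence:
  \(z : Type0). (\(b : Nat). elimNat (\(y : Nat). Type0) Nat (\(e : Nat). \(f : Type0). Nat -> f) b) 1
  ~> \(z : Type0). elimNat (\(b : Nat). Type0) Nat (\(y : Nat). \(e : Type0). Nat -> e) 1
  ~> \(z : Type0). (\(b : Nat). \(y : Type0). Nat -> y) 0 (elimNat (\(e : Nat). Type0) Nat (\(f : Nat). \(α : Type0). Nat -> α) 0)
  ~> \(z : Type0). (\(b : Type0). Nat -> b) (elimNat (\(y : Nat). Type0) Nat (\(e : Nat). \(f : Type0). Nat -> f) 0)
  ~> \(z : Type0). Nat -> elimNat (\(b : Nat). Type0) Nat (\(y : Nat). \(e : Type0). Nat -> e) 0
  ~> \(z : Type0). Nat -> Nat
type:
  Type0 -> Type0


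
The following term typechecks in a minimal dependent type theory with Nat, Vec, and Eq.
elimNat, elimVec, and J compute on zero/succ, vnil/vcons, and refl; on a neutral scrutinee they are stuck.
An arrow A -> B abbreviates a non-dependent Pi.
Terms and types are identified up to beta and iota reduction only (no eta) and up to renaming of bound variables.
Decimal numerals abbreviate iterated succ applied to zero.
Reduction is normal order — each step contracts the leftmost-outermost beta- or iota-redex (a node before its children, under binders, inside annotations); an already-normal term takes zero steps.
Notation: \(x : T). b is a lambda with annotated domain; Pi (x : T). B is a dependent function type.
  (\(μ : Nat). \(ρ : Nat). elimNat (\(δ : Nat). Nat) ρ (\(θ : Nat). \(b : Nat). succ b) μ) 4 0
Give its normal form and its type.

reduced normal form:
  4
type:
  Nat


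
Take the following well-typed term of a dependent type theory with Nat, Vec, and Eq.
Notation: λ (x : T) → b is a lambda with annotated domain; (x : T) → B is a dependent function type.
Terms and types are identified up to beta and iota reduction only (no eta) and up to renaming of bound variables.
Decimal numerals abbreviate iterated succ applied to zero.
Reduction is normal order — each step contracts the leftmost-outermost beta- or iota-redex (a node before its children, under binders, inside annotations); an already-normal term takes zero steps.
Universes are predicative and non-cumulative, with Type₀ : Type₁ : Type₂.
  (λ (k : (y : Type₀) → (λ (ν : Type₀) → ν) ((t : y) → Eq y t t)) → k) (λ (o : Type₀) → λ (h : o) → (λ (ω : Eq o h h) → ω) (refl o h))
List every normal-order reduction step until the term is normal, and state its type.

reduction (normal order):
  (λ (k : (y : Type₀) → (λ (ν : Type₀) → ν) ((t : y) → Eq y t t)) → k) (λ (o : Type₀) → λ (h : o) → (λ (ω : Eq o h h) → ω) (refl o h))
  ~> λ (k : Type₀) → λ (y : k) → (λ (ν : Eq k y y) → ν) (refl k y)
  ~> λ (k : Type₀) → λ (y : k) → refl k y
type:
  (k : Type₀) → (y : k) → Eq k y y


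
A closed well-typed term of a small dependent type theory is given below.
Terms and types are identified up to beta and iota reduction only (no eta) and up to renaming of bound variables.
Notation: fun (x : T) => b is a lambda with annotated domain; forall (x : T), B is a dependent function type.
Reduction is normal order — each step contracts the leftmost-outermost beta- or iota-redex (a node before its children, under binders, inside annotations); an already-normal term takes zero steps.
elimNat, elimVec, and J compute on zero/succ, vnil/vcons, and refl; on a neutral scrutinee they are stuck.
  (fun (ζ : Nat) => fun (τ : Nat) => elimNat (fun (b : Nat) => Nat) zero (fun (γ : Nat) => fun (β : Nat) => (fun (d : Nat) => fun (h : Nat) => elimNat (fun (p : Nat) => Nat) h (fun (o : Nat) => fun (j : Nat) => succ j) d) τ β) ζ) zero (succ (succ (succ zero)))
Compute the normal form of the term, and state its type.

normal form:
  zero
inferred type:
  Nat


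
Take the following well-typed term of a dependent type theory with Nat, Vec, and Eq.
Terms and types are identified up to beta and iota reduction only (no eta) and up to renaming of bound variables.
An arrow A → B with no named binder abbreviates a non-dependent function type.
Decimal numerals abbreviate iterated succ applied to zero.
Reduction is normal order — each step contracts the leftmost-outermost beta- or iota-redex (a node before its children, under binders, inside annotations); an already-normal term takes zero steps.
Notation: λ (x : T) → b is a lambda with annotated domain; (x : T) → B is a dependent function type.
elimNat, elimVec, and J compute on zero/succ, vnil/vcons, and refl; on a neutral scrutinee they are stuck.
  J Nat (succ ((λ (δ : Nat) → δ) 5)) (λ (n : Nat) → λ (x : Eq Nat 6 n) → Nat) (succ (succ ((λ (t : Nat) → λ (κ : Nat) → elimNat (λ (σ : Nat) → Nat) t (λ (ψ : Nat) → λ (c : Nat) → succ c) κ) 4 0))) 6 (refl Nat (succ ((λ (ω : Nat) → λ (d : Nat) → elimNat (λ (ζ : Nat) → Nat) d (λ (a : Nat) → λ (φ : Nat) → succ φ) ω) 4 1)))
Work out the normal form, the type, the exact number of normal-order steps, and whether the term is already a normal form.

resulting normal form:
  6
type:
  Nat
reduction steps (normal order): 4
started in normal form: no
first contracted redex: a J iota-redex


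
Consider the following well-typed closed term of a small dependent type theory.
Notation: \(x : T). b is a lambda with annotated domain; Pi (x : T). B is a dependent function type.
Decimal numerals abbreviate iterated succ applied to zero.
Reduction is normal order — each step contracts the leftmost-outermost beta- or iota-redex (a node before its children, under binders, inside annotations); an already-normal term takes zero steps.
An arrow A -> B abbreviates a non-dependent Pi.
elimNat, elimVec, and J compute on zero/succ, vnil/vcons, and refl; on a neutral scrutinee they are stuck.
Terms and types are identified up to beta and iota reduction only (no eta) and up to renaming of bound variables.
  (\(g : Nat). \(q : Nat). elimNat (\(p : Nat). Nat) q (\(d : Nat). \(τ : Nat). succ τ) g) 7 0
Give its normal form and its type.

resulting normal form:
  7
type:
  Nat
observation: normalization takes exactly 24 steps under the normal-order strategy.


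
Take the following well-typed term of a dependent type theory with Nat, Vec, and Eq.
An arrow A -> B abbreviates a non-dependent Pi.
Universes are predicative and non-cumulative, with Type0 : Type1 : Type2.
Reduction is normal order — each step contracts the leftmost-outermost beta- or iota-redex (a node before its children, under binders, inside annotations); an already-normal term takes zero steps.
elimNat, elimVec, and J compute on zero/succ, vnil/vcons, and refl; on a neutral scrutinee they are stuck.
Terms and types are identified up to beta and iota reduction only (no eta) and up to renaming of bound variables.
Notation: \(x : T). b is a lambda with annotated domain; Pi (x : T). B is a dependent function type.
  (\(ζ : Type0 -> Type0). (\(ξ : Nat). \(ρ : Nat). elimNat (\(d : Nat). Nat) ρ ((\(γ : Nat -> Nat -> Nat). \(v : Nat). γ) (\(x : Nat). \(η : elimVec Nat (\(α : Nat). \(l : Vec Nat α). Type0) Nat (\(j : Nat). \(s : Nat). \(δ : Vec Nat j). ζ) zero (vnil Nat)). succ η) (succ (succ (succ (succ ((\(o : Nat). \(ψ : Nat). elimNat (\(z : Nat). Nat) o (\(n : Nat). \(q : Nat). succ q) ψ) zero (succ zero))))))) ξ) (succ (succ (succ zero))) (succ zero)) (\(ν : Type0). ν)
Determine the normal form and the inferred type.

reduced normal form:
  succ (succ (succ (succ zero)))
inferred type:
  Nat


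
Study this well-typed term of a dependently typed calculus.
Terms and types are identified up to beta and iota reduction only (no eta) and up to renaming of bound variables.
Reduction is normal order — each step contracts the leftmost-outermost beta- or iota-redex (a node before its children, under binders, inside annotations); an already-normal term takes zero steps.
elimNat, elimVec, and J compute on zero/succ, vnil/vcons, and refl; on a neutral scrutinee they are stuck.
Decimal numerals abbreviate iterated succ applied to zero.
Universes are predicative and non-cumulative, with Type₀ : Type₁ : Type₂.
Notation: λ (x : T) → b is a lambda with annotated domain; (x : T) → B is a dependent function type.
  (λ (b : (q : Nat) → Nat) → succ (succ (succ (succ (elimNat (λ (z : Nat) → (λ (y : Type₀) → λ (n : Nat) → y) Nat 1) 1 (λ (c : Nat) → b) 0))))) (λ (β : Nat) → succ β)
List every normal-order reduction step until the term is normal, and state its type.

normal-order reduction:
  (λ (b : (q : Nat) → Nat) → succ (succ (succ (succ (elimNat (λ (z : Nat) → (λ (y : Type₀) → λ (n : Nat) → y) Nat 1) 1 (λ (c : Nat) → b) 0))))) (λ (β : Nat) → succ β)
  ~> succ (succ (succ (succ (elimNat (λ (b : Nat) → (λ (q : Type₀) → λ (z : Nat) → q) Nat 1) 1 (λ (y : Nat) → λ (n : Nat) → succ n) 0))))
  ~> 5
the term's type:
  Nat


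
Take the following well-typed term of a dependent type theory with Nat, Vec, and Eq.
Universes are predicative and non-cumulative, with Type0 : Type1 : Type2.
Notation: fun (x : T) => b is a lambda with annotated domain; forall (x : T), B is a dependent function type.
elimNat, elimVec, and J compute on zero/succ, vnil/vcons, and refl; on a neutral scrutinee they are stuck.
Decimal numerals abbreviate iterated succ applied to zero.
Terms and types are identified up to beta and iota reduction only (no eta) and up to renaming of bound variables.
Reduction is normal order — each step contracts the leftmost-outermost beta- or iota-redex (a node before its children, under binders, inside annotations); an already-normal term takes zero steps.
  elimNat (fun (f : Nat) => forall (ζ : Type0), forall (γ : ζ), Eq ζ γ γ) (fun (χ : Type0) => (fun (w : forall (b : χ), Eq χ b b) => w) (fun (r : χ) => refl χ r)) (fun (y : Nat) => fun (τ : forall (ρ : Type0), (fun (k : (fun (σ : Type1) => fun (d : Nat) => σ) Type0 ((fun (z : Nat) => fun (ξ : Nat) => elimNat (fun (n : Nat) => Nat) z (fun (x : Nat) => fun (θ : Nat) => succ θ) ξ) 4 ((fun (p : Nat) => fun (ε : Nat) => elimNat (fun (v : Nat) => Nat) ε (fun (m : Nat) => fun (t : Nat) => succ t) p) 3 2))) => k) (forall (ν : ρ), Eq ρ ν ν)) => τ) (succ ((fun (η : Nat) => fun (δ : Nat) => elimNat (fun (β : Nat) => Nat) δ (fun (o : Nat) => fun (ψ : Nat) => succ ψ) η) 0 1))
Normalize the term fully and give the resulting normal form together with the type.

reduced normal form:
  fun (f : Type0) => fun (ζ : f) => refl f ζ
the term's type:
  forall (f : Type0), forall (ζ : f), Eq f ζ ζ
observation: the term reaches its normal form after 12 normal-order steps.


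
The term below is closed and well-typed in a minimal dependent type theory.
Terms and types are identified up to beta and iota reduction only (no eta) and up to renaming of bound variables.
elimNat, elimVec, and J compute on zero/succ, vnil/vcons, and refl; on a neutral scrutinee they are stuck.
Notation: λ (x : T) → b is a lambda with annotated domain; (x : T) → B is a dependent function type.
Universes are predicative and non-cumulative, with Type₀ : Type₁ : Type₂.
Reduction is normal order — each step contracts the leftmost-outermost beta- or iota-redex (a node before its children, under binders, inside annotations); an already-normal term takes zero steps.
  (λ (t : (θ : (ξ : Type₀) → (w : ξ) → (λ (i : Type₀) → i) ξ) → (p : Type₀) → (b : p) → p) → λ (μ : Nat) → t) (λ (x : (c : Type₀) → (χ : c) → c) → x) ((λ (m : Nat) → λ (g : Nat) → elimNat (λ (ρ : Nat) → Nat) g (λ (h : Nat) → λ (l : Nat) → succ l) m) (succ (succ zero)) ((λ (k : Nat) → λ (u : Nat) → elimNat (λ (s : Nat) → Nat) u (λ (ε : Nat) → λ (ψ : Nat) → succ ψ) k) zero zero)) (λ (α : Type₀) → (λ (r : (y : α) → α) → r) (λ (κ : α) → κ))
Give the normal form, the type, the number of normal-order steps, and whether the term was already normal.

resulting normal form:
  λ (t : Type₀) → λ (θ : t) → θ
type:
  (t : Type₀) → (θ : t) → t
normal-order step count: 4
already normal: no
first contracted redex: a beta-redex


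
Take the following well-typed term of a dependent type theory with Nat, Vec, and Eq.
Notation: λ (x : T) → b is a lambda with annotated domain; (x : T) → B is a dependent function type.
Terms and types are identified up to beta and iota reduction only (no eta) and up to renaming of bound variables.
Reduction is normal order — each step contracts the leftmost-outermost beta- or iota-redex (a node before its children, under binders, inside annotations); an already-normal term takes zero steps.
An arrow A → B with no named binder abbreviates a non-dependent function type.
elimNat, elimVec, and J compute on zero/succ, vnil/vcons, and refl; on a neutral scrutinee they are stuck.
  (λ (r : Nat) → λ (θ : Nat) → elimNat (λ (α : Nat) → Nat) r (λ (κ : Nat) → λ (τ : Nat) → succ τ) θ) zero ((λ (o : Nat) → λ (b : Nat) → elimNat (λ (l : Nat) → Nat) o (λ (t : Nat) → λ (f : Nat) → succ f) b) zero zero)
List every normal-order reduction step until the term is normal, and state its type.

normal-order reduction:
  (λ (r : Nat) → λ (θ : Nat) → elimNat (λ (α : Nat) → Nat) r (λ (κ : Nat) → λ (τ : Nat) → succ τ) θ) zero ((λ (o : Nat) → λ (b : Nat) → elimNat (λ (l : Nat) → Nat) o (λ (t : Nat) → λ (f : Nat) → succ f) b) zero zero)
  ~> (λ (r : Nat) → elimNat (λ (θ : Nat) → Nat) zero (λ (α : Nat) → λ (κ : Nat) → succ κ) r) ((λ (τ : Nat) → λ (o : Nat) → elimNat (λ (b : Nat) → Nat) τ (λ (l : Nat) → λ (t : Nat) → succ t) o) zero zero)
  ~> elimNat (λ (r : Nat) → Nat) zero (λ (θ : Nat) → λ (α : Nat) → succ α) ((λ (κ : Nat) → λ (τ : Nat) → elimNat (λ (o : Nat) → Nat) κ (λ (b : Nat) → λ (l : Nat) → succ l) τ) zero zero)
  ~> elimNat (λ (r : Nat) → Nat) zero (λ (θ : Nat) → λ (α : Nat) → succ α) ((λ (κ : Nat) → elimNat (λ (τ : Nat) → Nat) zero (λ (o : Nat) → λ (b : Nat) → succ b) κ) zero)
  ~> elimNat (λ (r : Nat) → Nat) zero (λ (θ : Nat) → λ (α : Nat) → succ α) (elimNat (λ (κ : Nat) → Nat) zero (λ (τ : Nat) → λ (o : Nat) → succ o) zero)
  ~> elimNat (λ (r : Nat) → Nat) zero (λ (θ : Nat) → λ (α : Nat) → succ α) zero
  ~> zero
inferred type:
  Nat


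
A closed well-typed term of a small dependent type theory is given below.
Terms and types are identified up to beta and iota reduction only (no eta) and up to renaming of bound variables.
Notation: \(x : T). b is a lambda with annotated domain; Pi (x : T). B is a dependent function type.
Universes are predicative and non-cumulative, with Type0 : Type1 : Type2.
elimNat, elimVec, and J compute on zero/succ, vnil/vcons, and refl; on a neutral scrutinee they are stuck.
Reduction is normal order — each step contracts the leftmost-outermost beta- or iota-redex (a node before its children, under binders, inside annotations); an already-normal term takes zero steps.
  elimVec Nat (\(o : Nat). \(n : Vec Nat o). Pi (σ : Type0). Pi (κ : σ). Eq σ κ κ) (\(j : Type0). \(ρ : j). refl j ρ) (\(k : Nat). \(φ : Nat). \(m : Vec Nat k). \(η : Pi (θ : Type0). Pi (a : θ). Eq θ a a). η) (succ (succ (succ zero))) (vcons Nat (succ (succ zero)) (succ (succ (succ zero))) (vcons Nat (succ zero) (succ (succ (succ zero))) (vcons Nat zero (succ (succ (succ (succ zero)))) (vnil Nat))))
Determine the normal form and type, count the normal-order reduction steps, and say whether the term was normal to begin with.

reduced normal form:
  \(o : Type0). \(n : o). refl o n
the term's type:
  Pi (o : Type0). Pi (n : o). Eq o n n
reduction steps (normal order): 16
term was already normal: no
first redex: an elimVec iota-redex


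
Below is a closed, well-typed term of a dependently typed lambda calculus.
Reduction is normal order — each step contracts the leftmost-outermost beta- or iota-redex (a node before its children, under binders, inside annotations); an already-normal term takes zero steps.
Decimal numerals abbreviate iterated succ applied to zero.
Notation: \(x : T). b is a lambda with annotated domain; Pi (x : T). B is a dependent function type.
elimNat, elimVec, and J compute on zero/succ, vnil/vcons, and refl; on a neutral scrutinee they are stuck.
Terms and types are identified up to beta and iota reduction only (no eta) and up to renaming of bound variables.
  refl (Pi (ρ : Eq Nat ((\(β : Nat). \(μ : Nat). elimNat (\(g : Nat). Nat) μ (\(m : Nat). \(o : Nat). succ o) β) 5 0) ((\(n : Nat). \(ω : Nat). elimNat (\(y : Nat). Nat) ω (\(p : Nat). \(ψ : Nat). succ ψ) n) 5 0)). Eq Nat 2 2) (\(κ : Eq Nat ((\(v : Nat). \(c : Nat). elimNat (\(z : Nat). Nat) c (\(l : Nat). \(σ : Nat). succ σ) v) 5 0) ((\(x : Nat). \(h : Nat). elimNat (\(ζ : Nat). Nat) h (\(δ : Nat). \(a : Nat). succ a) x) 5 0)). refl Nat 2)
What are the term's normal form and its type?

normal form:
  refl (Pi (ρ : Eq Nat 5 5). Eq Nat 2 2) (\(β : Eq Nat 5 5). refl Nat 2)
inferred type:
  Eq (Pi (ρ : Eq Nat 5 5). Eq Nat 2 2) (\(β : Eq Nat 5 5). refl Nat 2) (\(μ : Eq Nat 5 5). refl Nat 2)


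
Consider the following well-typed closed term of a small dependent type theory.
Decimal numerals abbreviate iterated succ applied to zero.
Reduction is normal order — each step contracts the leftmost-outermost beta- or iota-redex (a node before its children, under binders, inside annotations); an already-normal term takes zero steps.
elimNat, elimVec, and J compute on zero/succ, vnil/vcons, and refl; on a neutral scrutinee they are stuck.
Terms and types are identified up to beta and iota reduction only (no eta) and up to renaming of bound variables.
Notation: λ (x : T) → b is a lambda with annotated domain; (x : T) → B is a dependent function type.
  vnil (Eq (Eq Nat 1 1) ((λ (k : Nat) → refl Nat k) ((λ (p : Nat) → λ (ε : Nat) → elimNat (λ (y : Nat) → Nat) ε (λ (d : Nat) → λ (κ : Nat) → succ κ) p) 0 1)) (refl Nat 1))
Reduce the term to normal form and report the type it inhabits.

normal form:
  vnil (Eq (Eq Nat 1 1) (refl Nat 1) (refl Nat 1))
type:
  Vec (Eq (Eq Nat 1 1) (refl Nat 1) (refl Nat 1)) 0
observation: contracting a beta-redex first, the term normalizes in 4 steps.


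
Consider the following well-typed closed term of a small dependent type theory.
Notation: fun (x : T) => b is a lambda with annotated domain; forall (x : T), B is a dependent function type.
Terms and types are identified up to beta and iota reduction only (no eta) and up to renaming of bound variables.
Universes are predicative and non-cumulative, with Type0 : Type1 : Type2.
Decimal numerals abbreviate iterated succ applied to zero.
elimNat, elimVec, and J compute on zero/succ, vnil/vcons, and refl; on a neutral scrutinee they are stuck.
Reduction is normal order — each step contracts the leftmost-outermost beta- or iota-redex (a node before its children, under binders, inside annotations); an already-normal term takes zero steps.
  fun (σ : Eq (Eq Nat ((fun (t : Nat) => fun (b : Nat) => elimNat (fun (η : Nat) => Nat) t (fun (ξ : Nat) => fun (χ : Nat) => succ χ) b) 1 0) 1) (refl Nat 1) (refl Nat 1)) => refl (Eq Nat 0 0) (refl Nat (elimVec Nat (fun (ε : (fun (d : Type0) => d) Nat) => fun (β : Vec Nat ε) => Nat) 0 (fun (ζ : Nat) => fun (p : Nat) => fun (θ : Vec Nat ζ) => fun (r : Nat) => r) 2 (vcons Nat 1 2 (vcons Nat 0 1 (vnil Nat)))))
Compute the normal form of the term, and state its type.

resulting normal form:
  fun (σ : Eq (Eq Nat 1 1) (refl Nat 1) (refl Nat 1)) => refl (Eq Nat 0 0) (refl Nat 0)
type:
  forall (σ : Eq (Eq Nat 1 1) (refl Nat 1) (refl Nat 1)), Eq (Eq Nat 0 0) (refl Nat 0) (refl Nat 0)
observation: 14 normal-order steps separate the term from its normal form.


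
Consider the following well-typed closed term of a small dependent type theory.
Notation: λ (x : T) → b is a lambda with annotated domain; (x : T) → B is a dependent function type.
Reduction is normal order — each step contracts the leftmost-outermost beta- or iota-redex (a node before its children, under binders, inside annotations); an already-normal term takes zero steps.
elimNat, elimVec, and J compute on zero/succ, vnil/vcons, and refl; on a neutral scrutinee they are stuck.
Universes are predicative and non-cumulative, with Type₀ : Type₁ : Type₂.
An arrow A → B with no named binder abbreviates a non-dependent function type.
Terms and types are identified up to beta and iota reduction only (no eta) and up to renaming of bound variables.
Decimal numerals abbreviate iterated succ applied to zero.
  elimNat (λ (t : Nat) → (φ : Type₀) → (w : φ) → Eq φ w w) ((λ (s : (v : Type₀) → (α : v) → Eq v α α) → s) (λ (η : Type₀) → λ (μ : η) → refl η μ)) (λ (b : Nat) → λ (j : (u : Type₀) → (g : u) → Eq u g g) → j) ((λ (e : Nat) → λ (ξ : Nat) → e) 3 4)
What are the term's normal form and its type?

normal form:
  λ (t : Type₀) → λ (φ : t) → refl t φ
the term's type:
  (t : Type₀) → (φ : t) → Eq t φ φ
observation: 13 normal-order steps normalize the term, beginning with a beta-redex.
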